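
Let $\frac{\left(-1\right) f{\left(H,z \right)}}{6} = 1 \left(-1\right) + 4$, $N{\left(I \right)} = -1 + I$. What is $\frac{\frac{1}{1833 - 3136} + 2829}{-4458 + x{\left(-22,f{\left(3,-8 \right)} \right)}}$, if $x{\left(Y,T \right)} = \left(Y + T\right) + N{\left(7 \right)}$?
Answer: $- \frac{1843093}{2926538} \approx -0.62979$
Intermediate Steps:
$f{\left(H,z \right)} = -18$ ($f{\left(H,z \right)} = - 6 \left(1 \left(-1\right) + 4\right) = - 6 \left(-1 + 4\right) = \left(-6\right) 3 = -18$)
$x{\left(Y,T \right)} = 6 + T + Y$ ($x{\left(Y,T \right)} = \left(Y + T\right) + \left(-1 + 7\right) = \left(T + Y\right) + 6 = 6 + T + Y$)
$\frac{\frac{1}{1833 - 3136} + 2829}{-4458 + x{\left(-22,f{\left(3,-8 \right)} \right)}} = \frac{\frac{1}{1833 - 3136} + 2829}{-4458 - 34} = \frac{\frac{1}{-1303} + 2829}{-4458 - 34} = \frac{- \frac{1}{1303} + 2829}{-4492} = \frac{3686186}{1303} \left(- \frac{1}{4492}\right) = - \frac{1843093}{2926538}$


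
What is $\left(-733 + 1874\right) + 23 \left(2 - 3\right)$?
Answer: $1118$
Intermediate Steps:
$\left(-733 + 1874\right) + 23 \left(2 - 3\right) = 1141 + 23 \left(-1\right) = 1141 - 23 = 1118$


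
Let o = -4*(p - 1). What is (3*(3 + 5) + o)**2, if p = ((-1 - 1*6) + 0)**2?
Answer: 28224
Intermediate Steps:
p = 49 (p = ((-1 - 6) + 0)**2 = (-7 + 0)**2 = (-7)**2 = 49)
o = -192 (o = -4*(49 - 1) = -4*48 = -192)
(3*(3 + 5) + o)**2 = (3*(3 + 5) - 192)**2 = (3*8 - 192)**2 = (24 - 192)**2 = (-168)**2 = 28224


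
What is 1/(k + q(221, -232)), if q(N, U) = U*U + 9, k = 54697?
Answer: 1/108530 ≈ 9.2140e-6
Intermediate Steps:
q(N, U) = 9 + U**2 (q(N, U) = U**2 + 9 = 9 + U**2)
1/(k + q(221, -232)) = 1/(54697 + (9 + (-232)**2)) = 1/(54697 + (9 + 53824)) = 1/(54697 + 53833) = 1/108530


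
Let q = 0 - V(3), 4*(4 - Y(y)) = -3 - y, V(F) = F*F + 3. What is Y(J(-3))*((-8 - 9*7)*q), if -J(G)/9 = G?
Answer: 9798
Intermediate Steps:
J(G) = -9*G
V(F) = 3 + F**2 (V(F) = F**2 + 3 = 3 + F**2)
Y(y) = 19/4 + y/4 (Y(y) = 4 - (-3 - y)/4 = 4 + (3/4 + y/4) = 19/4 + y/4)
q = -12 (q = 0 - (3 + 3**2) = 0 - (3 + 9) = 0 - 1*12 = 0 - 12 = -12)
Y(J(-3))*((-8 - 9*7)*q) = (19/4 + (-9*(-3))/4)*((-8 - 9*7)*(-12)) = (19/4 + (1/4)*27)*((-8 - 63)*(-12)) = (19/4 + 27/4)*(-71*(-12)) = (23/2)*852 = 9798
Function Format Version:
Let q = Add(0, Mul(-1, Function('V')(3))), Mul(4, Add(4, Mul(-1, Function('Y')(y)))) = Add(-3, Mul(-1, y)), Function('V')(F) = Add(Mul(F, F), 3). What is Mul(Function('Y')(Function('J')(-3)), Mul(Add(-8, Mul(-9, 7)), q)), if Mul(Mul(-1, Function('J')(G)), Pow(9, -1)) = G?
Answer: 9798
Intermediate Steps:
Function('J')(G) = Mul(-9, G)
Function('V')(F) = Add(3, Pow(F, 2)) (Function('V')(F) = Add(Pow(F, 2), 3) = Add(3, Pow(F, 2)))
Function('Y')(y) = Add(Rational(19, 4), Mul(Rational(1, 4), y)) (Function('Y')(y) = Add(4, Mul(Rational(-1, 4), Add(-3, Mul(-1, y)))) = Add(4, Add(Rational(3, 4), Mul(Rational(1, 4), y))) = Add(Rational(19, 4), Mul(Rational(1, 4), y)))
q = -12 (q = Add(0, Mul(-1, Add(3, Pow(3, 2)))) = Add(0, Mul(-1, Add(3, 9))) = Add(0, Mul(-1, 12)) = Add(0, -12) = -12)
Mul(Function('Y')(Function('J')(-3)), Mul(Add(-8, Mul(-9, 7)), q)) = Mul(Add(Rational(19, 4), Mul(Rational(1, 4), Mul(-9, -3))), Mul(Add(-8, Mul(-9, 7)), -12)) = Mul(Add(Rational(19, 4), Mul(Rational(1, 4), 27)), Mul(Add(-8, -63), -12)) = Mul(Add(Rational(19, 4), Rational(27, 4)), Mul(-71, -12)) = Mul(Rational(23, 2), 852) = 9798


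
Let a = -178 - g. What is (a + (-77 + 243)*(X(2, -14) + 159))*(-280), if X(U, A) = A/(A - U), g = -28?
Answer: -7388990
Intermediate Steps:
a = -150 (a = -178 - 1*(-28) = -178 + 28 = -150)
(a + (-77 + 243)*(X(2, -14) + 159))*(-280) = (-150 + (-77 + 243)*(-14/(-14 - 1*2) + 159))*(-280) = (-150 + 166*(-14/(-14 - 2) + 159))*(-280) = (-150 + 166*(-14/(-16) + 159))*(-280) = (-150 + 166*(-14*(-1/16) + 159))*(-280) = (-150 + 166*(7/8 + 159))*(-280) = (-150 + 166*(1279/8))*(-280) = (-150 + 106157/4)*(-280) = (105557/4)*(-280) = -7388990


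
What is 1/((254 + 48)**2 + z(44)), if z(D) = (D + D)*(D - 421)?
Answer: 1/58028 ≈ 1.7233e-5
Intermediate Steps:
z(D) = 2*D*(-421 + D) (z(D) = (2*D)*(-421 + D) = 2*D*(-421 + D))
1/((254 + 48)**2 + z(44)) = 1/((254 + 48)**2 + 2*44*(-421 + 44)) = 1/(302**2 + 2*44*(-377)) = 1/(91204 - 33176) = 1/58028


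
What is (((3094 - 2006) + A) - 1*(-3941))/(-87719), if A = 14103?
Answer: -19132/87719 ≈ -0.21811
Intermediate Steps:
(((3094 - 2006) + A) - 1*(-3941))/(-87719) = (((3094 - 2006) + 14103) - 1*(-3941))/(-87719) = ((1088 + 14103) + 3941)*(-1/87719) = (15191 + 3941)*(-1/87719) = 19132*(-1/87719) = -19132/87719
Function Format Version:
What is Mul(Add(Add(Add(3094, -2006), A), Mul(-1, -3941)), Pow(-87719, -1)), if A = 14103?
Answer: Rational(-19132, 87719) ≈ -0.21811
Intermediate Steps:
Mul(Add(Add(Add(3094, -2006), A), Mul(-1, -3941)), Pow(-87719, -1)) = Mul(Add(Add(Add(3094, -2006), 14103), Mul(-1, -3941)), Pow(-87719, -1)) = Mul(Add(Add(1088, 14103), 3941), Rational(-1, 87719)) = Mul(Add(15191, 3941), Rational(-1, 87719)) = Mul(19132, Rational(-1, 87719)) = Rational(-19132, 87719)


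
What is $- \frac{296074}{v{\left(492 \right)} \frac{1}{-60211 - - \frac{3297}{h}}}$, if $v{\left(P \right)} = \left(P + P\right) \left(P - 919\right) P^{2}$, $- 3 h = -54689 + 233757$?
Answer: $- \frac{1596116168681843}{9106283490893568} \approx -0.17528$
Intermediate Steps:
$h = - \frac{179068}{3}$ ($h = - \frac{-54689 + 233757}{3} = \left(- \frac{1}{3}\right) 179068 = - \frac{179068}{3} \approx -59689.0$)
$v{\left(P \right)} = 2 P^{3} \left(-919 + P\right)$ ($v{\left(P \right)} = 2 P \left(-919 + P\right) P^{2} = 2 P^{3} \left(-919 + P\right)$)
$- \frac{296074}{v{\left(492 \right)} \frac{1}{-60211 - - \frac{3297}{h}}} = - \frac{296074}{2 \cdot 492^{3} \left(-919 + 492\right) \frac{1}{-60211 - - \frac{3297}{- \frac{179068}{3}}}} = - \frac{296074}{2 \cdot 119095488 \left(-427\right) \frac{1}{-60211 - \left(-3297\right) \left(- \frac{3}{179068}\right)}} = - \frac{296074}{\left(-101707546752\right) \frac{1}{-60211 - \frac{9891}{179068}}} = - \frac{296074}{\left(-101707546752\right) \frac{1}{- \frac{10781873239}{179068}}} = - \frac{296074}{\left(-101707546752\right) \left(- \frac{179068}{10781873239}\right)} = - \frac{296074}{\frac{18212566981787136}{10781873239}} = \left(-296074\right) \frac{10781873239}{18212566981787136} = - \frac{1596116168681843}{9106283490893568}$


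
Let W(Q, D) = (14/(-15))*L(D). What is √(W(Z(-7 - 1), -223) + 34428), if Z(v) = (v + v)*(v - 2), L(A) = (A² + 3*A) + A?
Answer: I*√278830/5 ≈ 105.61*I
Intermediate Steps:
L(A) = A² + 4*A
Z(v) = 2*v*(-2 + v) (Z(v) = (2*v)*(-2 + v) = 2*v*(-2 + v))
W(Q, D) = -14*D*(4 + D)/15 (W(Q, D) = (14/(-15))*(D*(4 + D)) = (14*(-1/15))*(D*(4 + D)) = -14*D*(4 + D)/15)
√(W(Z(-7 - 1), -223) + 34428) = √(-14/15*(-223)*(4 - 223) + 34428) = √(-14/15*(-223)*(-219) + 34428) = √(-227906/5 + 34428) = √(-55766/5) = I*√278830/5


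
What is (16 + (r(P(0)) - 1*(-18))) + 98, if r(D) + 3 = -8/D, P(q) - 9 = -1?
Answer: 128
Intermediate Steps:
P(q) = 8 (P(q) = 9 - 1 = 8)
r(D) = -3 - 8/D
(16 + (r(P(0)) - 1*(-18))) + 98 = (16 + ((-3 - 8/8) - 1*(-18))) + 98 = (16 + ((-3 - 8*⅛) + 18)) + 98 = (16 + ((-3 - 1) + 18)) + 98 = (16 + (-4 + 18)) + 98 = (16 + 14) + 98 = 30 + 98 = 128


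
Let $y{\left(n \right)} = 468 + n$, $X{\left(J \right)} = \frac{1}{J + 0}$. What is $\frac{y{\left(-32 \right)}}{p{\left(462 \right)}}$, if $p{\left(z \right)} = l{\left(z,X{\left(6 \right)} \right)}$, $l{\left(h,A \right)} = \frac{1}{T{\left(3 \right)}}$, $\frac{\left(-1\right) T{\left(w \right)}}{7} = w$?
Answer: $-9156$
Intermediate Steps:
$T{\left(w \right)} = - 7 w$
$X{\left(J \right)} = \frac{1}{J}$
$l{\left(h,A \right)} = - \frac{1}{21}$ ($l{\left(h,A \right)} = \frac{1}{\left(-7\right) 3} = \frac{1}{-21} = - \frac{1}{21}$)
$p{\left(z \right)} = - \frac{1}{21}$
$\frac{y{\left(-32 \right)}}{p{\left(462 \right)}} = \frac{468 - 32}{- \frac{1}{21}} = 436 \left(-21\right) = -9156$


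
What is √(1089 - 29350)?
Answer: I*√28261 ≈ 168.11*I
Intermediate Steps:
√(1089 - 29350) = √(-28261) = I*√28261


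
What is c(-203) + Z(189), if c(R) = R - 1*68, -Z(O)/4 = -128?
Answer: 241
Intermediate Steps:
Z(O) = 512 (Z(O) = -4*(-128) = 512)
c(R) = -68 + R (c(R) = R - 68 = -68 + R)
c(-203) + Z(189) = (-68 - 203) + 512 = -271 + 512 = 241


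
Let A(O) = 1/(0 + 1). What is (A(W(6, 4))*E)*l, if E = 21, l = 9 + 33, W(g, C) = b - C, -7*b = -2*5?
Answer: 882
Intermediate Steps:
b = 10/7 (b = -(-2)*5/7 = -⅐*(-10) = 10/7 ≈ 1.4286)
W(g, C) = 10/7 - C
l = 42
A(O) = 1 (A(O) = 1/1 = 1)
(A(W(6, 4))*E)*l = (1*21)*42 = 21*42 = 882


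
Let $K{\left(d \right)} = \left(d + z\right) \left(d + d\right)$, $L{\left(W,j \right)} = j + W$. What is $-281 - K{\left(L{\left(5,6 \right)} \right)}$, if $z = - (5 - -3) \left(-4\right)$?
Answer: $-1227$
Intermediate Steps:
$z = 32$ ($z = - (5 + 3) \left(-4\right) = \left(-1\right) 8 \left(-4\right) = \left(-8\right) \left(-4\right) = 32$)
$L{\left(W,j \right)} = W + j$
$K{\left(d \right)} = 2 d \left(32 + d\right)$ ($K{\left(d \right)} = \left(d + 32\right) \left(d + d\right) = \left(32 + d\right) 2 d = 2 d \left(32 + d\right)$)
$-281 - K{\left(L{\left(5,6 \right)} \right)} = -281 - 2 \left(5 + 6\right) \left(32 + \left(5 + 6\right)\right) = -281 - 2 \cdot 11 \left(32 + 11\right) = -281 - 2 \cdot 11 \cdot 43 = -281 - 946 = -1227$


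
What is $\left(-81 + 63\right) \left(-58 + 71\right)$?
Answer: $-234$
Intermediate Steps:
$\left(-81 + 63\right) \left(-58 + 71\right) = \left(-18\right) 13 = -234$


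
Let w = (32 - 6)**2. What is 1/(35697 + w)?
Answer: 1/36373 ≈ 2.7493e-5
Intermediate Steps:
w = 676 (w = 26**2 = 676)
1/(35697 + w) = 1/(35697 + 676) = 1/36373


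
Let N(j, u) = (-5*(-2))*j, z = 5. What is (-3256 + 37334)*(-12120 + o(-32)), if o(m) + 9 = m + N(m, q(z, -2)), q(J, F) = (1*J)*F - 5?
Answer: -425327518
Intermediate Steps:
q(J, F) = -5 + F*J (q(J, F) = J*F - 5 = F*J - 5 = -5 + F*J)
N(j, u) = 10*j
o(m) = -9 + 11*m (o(m) = -9 + (m + 10*m) = -9 + 11*m)
(-3256 + 37334)*(-12120 + o(-32)) = (-3256 + 37334)*(-12120 + (-9 + 11*(-32))) = 34078*(-12120 + (-9 - 352)) = 34078*(-12120 - 361) = 34078*(-12481) = -425327518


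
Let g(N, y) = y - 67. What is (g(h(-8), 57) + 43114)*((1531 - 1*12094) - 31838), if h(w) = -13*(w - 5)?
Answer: -1827652704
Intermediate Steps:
h(w) = 65 - 13*w (h(w) = -13*(-5 + w) = 65 - 13*w)
g(N, y) = -67 + y
(g(h(-8), 57) + 43114)*((1531 - 1*12094) - 31838) = ((-67 + 57) + 43114)*((1531 - 1*12094) - 31838) = (-10 + 43114)*((1531 - 12094) - 31838) = 43104*(-10563 - 31838) = 43104*(-42401) = -1827652704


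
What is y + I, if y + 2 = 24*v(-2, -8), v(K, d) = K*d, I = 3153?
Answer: 3535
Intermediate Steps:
y = 382 (y = -2 + 24*(-2*(-8)) = -2 + 24*16 = -2 + 384 = 382)
y + I = 382 + 3153 = 3535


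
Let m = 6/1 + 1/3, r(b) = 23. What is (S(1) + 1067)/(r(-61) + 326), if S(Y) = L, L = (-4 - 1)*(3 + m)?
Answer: 3061/1047 ≈ 2.9236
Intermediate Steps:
m = 19/3 (m = 6*1 + 1*(⅓) = 6 + ⅓ = 19/3 ≈ 6.3333)
L = -140/3 (L = (-4 - 1)*(3 + 19/3) = -5*28/3 = -140/3 ≈ -46.667)
S(Y) = -140/3
(S(1) + 1067)/(r(-61) + 326) = (-140/3 + 1067)/(23 + 326) = (3061/3)/349 = (3061/3)*(1/349) = 3061/1047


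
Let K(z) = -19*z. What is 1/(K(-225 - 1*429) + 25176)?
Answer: 1/37602 ≈ 2.6594e-5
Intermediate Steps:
1/(K(-225 - 1*429) + 25176) = 1/(-19*(-225 - 1*429) + 25176) = 1/(-19*(-225 - 429) + 25176) = 1/(-19*(-654) + 25176) = 1/(12426 + 25176) = 1/37602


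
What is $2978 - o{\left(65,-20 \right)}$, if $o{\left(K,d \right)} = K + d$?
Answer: $2933$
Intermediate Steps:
$2978 - o{\left(65,-20 \right)} = 2978 - \left(65 - 20\right) = 2978 - 45 = 2933$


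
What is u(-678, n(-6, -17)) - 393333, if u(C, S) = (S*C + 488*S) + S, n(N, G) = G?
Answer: -390120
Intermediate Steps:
u(C, S) = 489*S + C*S (u(C, S) = (C*S + 488*S) + S = (488*S + C*S) + S = 489*S + C*S)
u(-678, n(-6, -17)) - 393333 = -17*(489 - 678) - 393333 = -17*(-189) - 393333 = 3213 - 393333 = -390120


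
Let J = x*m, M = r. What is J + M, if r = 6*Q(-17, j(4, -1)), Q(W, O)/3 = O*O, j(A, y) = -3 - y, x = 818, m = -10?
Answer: -8108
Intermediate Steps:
Q(W, O) = 3*O**2 (Q(W, O) = 3*(O*O) = 3*O**2)
r = 72 (r = 6*(3*(-3 - 1*(-1))**2) = 6*(3*(-3 + 1)**2) = 6*(3*(-2)**2) = 6*(3*4) = 6*12 = 72)
M = 72
J = -8180 (J = 818*(-10) = -8180)
J + M = -8180 + 72 = -8108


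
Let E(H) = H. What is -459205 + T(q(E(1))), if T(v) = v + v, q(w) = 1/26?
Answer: -5969664/13 ≈ -4.5921e+5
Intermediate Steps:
q(w) = 1/26
T(v) = 2*v
-459205 + T(q(E(1))) = -459205 + 2*(1/26) = -459205 + 1/13 = -5969664/13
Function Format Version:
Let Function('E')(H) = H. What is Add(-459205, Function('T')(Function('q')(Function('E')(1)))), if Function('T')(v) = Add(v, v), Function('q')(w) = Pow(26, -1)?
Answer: Rational(-5969664, 13) ≈ -4.5921e+5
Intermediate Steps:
Function('q')(w) = Rational(1, 26)
Function('T')(v) = Mul(2, v)
Add(-459205, Function('T')(Function('q')(Function('E')(1)))) = Add(-459205, Mul(2, Rational(1, 26))) = Add(-459205, Rational(1, 13)) = Rational(-5969664, 13)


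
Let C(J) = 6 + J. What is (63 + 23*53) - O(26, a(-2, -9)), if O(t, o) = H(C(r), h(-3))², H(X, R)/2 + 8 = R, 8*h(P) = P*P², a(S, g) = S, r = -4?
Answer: 12231/16 ≈ 764.44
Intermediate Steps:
h(P) = P³/8 (h(P) = (P*P²)/8 = P³/8)
H(X, R) = -16 + 2*R
O(t, o) = 8281/16 (O(t, o) = (-16 + 2*((⅛)*(-3)³))² = (-16 + 2*((⅛)*(-27)))² = (-16 + 2*(-27/8))² = (-16 - 27/4)² = (-91/4)² = 8281/16)
(63 + 23*53) - O(26, a(-2, -9)) = (63 + 23*53) - 1*8281/16 = (63 + 1219) - 8281/16 = 1282 - 8281/16 = 12231/16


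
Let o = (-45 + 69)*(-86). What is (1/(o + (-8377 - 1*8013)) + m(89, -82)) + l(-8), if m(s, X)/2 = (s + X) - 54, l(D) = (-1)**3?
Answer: -1753131/18454 ≈ -95.000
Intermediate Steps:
l(D) = -1
o = -2064 (o = 24*(-86) = -2064)
m(s, X) = -108 + 2*X + 2*s (m(s, X) = 2*((s + X) - 54) = 2*((X + s) - 54) = 2*(-54 + X + s) = -108 + 2*X + 2*s)
(1/(o + (-8377 - 1*8013)) + m(89, -82)) + l(-8) = (1/(-2064 + (-8377 - 1*8013)) + (-108 + 2*(-82) + 2*89)) - 1 = (1/(-2064 + (-8377 - 8013)) + (-108 - 164 + 178)) - 1 = (1/(-2064 - 16390) - 94) - 1 = (1/(-18454) - 94) - 1 = (-1/18454 - 94) - 1 = -1734677/18454 - 1 = -1753131/18454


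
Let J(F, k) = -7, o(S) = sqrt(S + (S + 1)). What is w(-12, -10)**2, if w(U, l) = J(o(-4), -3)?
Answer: 49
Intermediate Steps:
o(S) = sqrt(1 + 2*S) (o(S) = sqrt(S + (1 + S)) = sqrt(1 + 2*S))
w(U, l) = -7
w(-12, -10)**2 = (-7)**2 = 49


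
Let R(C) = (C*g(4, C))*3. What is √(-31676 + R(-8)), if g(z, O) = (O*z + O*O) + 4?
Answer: 2*I*√8135 ≈ 180.39*I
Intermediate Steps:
g(z, O) = 4 + O² + O*z (g(z, O) = (O*z + O²) + 4 = (O² + O*z) + 4 = 4 + O² + O*z)
R(C) = 3*C*(4 + C² + 4*C) (R(C) = (C*(4 + C² + C*4))*3 = (C*(4 + C² + 4*C))*3 = 3*C*(4 + C² + 4*C))
√(-31676 + R(-8)) = √(-31676 + 3*(-8)*(4 + (-8)² + 4*(-8))) = √(-31676 + 3*(-8)*(4 + 64 - 32)) = √(-31676 + 3*(-8)*36) = √(-31676 - 864) = √(-32540) = 2*I*√8135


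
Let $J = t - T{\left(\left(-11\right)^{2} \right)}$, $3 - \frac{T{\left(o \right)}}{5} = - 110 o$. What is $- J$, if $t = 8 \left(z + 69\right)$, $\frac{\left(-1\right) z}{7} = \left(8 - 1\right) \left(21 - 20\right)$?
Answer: $66405$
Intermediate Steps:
$z = -49$ ($z = - 7 \left(8 - 1\right) \left(21 - 20\right) = - 7 \cdot 7 \cdot 1 = \left(-7\right) 7 = -49$)
$T{\left(o \right)} = 15 + 550 o$ ($T{\left(o \right)} = 15 - 5 \left(- 110 o\right) = 15 + 550 o$)
$t = 160$ ($t = 8 \left(-49 + 69\right) = 8 \cdot 20 = 160$)
$J = -66405$ ($J = 160 - \left(15 + 550 \left(-11\right)^{2}\right) = 160 - \left(15 + 550 \cdot 121\right) = 160 - \left(15 + 66550\right) = 160 - 66565 = -66405$)
$- J = \left(-1\right) \left(-66405\right) = 66405$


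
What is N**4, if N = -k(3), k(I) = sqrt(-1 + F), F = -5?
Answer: 36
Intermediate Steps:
k(I) = I*sqrt(6) (k(I) = sqrt(-1 - 5) = sqrt(-6) = I*sqrt(6))
N = -I*sqrt(6) ≈ -2.4495*I
N**4 = (-I*sqrt(6))**4 = 36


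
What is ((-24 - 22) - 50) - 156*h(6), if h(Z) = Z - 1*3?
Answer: -564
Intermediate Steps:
h(Z) = -3 + Z (h(Z) = Z - 3 = -3 + Z)
((-24 - 22) - 50) - 156*h(6) = ((-24 - 22) - 50) - 156*(-3 + 6) = (-46 - 50) - 156*3 = -96 - 468 = -564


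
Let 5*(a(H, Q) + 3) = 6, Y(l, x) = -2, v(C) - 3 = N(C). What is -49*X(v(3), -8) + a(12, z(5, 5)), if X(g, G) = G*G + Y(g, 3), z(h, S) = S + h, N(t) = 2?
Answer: -15199/5 ≈ -3039.8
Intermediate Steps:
v(C) = 5 (v(C) = 3 + 2 = 5)
a(H, Q) = -9/5 (a(H, Q) = -3 + (⅕)*6 = -3 + 6/5 = -9/5)
X(g, G) = -2 + G² (X(g, G) = G*G - 2 = G² - 2 = -2 + G²)
-49*X(v(3), -8) + a(12, z(5, 5)) = -49*(-2 + (-8)²) - 9/5 = -49*(-2 + 64) - 9/5 = -49*62 - 9/5 = -3038 - 9/5 = -15199/5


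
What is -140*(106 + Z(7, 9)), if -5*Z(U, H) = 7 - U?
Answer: -14840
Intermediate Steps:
Z(U, H) = -7/5 + U/5 (Z(U, H) = -(7 - U)/5 = -7/5 + U/5)
-140*(106 + Z(7, 9)) = -140*(106 + (-7/5 + (⅕)*7)) = -140*(106 + (-7/5 + 7/5)) = -140*(106 + 0) = -140*106 = -14840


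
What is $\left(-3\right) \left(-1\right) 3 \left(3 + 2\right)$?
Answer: $45$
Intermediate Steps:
$\left(-3\right) \left(-1\right) 3 \left(3 + 2\right) = 3 \cdot 3 \cdot 5 = 3 \cdot 15 = 45$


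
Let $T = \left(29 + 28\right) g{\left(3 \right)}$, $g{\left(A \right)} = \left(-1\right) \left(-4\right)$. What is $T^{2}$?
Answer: $51984$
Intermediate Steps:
$g{\left(A \right)} = 4$
$T = 228$ ($T = \left(29 + 28\right) 4 = 57 \cdot 4 = 228$)
$T^{2} = 228^{2} = 51984$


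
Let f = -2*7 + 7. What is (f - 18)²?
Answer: 625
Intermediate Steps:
f = -7 (f = -14 + 7 = -7)
(f - 18)² = (-7 - 18)² = (-25)² = 625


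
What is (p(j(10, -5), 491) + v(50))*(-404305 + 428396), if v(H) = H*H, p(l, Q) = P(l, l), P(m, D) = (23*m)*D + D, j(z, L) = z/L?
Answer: 62395690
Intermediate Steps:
P(m, D) = D + 23*D*m (P(m, D) = 23*D*m + D = D + 23*D*m)
p(l, Q) = l*(1 + 23*l)
v(H) = H**2
(p(j(10, -5), 491) + v(50))*(-404305 + 428396) = ((10/(-5))*(1 + 23*(10/(-5))) + 50**2)*(-404305 + 428396) = ((10*(-1/5))*(1 + 23*(10*(-1/5))) + 2500)*24091 = (-2*(1 + 23*(-2)) + 2500)*24091 = (-2*(1 - 46) + 2500)*24091 = (-2*(-45) + 2500)*24091 = (90 + 2500)*24091 = 2590*24091 = 62395690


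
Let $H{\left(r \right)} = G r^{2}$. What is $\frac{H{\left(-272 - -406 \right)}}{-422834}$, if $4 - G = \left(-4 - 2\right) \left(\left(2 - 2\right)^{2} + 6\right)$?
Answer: $- \frac{359120}{211417} \approx -1.6986$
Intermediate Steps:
$G = 40$ ($G = 4 - \left(-4 - 2\right) \left(\left(2 - 2\right)^{2} + 6\right) = 4 - - 6 \left(0^{2} + 6\right) = 4 - - 6 \left(0 + 6\right) = 4 - \left(-6\right) 6 = 4 - -36 = 4 + 36 = 40$)
$H{\left(r \right)} = 40 r^{2}$
$\frac{H{\left(-272 - -406 \right)}}{-422834} = \frac{40 \left(-272 - -406\right)^{2}}{-422834} = 40 \left(-272 + 406\right)^{2} \left(- \frac{1}{422834}\right) = 40 \cdot 134^{2} \left(- \frac{1}{422834}\right) = 40 \cdot 17956 \left(- \frac{1}{422834}\right) = 718240 \left(- \frac{1}{422834}\right) = - \frac{359120}{211417}$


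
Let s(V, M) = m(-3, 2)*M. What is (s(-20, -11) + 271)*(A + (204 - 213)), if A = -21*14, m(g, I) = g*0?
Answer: -82113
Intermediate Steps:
m(g, I) = 0
s(V, M) = 0 (s(V, M) = 0*M = 0)
A = -294
(s(-20, -11) + 271)*(A + (204 - 213)) = (0 + 271)*(-294 + (204 - 213)) = 271*(-294 - 9) = 271*(-303) = -82113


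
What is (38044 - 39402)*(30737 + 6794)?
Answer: -50967098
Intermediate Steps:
(38044 - 39402)*(30737 + 6794) = -1358*37531 = -50967098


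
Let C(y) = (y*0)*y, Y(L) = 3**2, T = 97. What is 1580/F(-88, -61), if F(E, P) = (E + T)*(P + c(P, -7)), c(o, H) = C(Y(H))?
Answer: -1580/549 ≈ -2.8780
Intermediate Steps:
Y(L) = 9
C(y) = 0 (C(y) = 0*y = 0)
c(o, H) = 0
F(E, P) = P*(97 + E) (F(E, P) = (E + 97)*(P + 0) = (97 + E)*P = P*(97 + E))
1580/F(-88, -61) = 1580/((-61*(97 - 88))) = 1580/((-61*9)) = 1580/(-549) = 1580*(-1/549) = -1580/549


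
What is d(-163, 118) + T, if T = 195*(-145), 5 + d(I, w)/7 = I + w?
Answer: -28625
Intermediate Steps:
d(I, w) = -35 + 7*I + 7*w (d(I, w) = -35 + 7*(I + w) = -35 + (7*I + 7*w) = -35 + 7*I + 7*w)
T = -28275
d(-163, 118) + T = (-35 + 7*(-163) + 7*118) - 28275 = (-35 - 1141 + 826) - 28275 = -350 - 28275 = -28625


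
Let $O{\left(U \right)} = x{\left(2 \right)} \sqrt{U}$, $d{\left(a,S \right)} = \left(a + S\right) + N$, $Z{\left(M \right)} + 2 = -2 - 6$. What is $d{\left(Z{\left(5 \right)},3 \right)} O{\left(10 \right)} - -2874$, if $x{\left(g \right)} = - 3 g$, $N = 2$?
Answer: $2874 + 30 \sqrt{10} \approx 2968.9$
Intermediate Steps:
$Z{\left(M \right)} = -10$ ($Z{\left(M \right)} = -2 - 8 = -10$)
$d{\left(a,S \right)} = 2 + S + a$ ($d{\left(a,S \right)} = \left(a + S\right) + 2 = \left(S + a\right) + 2 = 2 + S + a$)
$O{\left(U \right)} = - 6 \sqrt{U}$ ($O{\left(U \right)} = \left(-3\right) 2 \sqrt{U} = - 6 \sqrt{U}$)
$d{\left(Z{\left(5 \right)},3 \right)} O{\left(10 \right)} - -2874 = \left(2 + 3 - 10\right) \left(- 6 \sqrt{10}\right) - -2874 = - 5 \left(- 6 \sqrt{10}\right) + 2874 = 30 \sqrt{10} + 2874 = 2874 + 30 \sqrt{10}$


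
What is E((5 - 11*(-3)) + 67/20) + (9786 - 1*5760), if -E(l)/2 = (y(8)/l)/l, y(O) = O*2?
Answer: 2753485354/683929 ≈ 4026.0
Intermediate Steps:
y(O) = 2*O
E(l) = -32/l² (E(l) = -2*(2*8)/l/l = -2*16/l/l = -32/l²)
E((5 - 11*(-3)) + 67/20) + (9786 - 1*5760) = -32/((5 - 11*(-3)) + 67/20)² + (9786 - 1*5760) = -32/((5 + 33) + 67*(1/20))² + (9786 - 5760) = -32/(38 + 67/20)² + 4026 = -32/(827/20)² + 4026 = -32*400/683929 + 4026 = -12800/683929 + 4026 = 2753485354/683929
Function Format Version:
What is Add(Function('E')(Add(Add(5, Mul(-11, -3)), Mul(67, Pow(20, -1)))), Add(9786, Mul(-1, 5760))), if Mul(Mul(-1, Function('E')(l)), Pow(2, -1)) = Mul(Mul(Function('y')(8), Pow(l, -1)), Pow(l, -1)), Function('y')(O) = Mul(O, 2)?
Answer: Rational(2753485354, 683929) ≈ 4026.0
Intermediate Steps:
Function('y')(O) = Mul(2, O)
Function('E')(l) = Mul(-32, Pow(l, -2)) (Function('E')(l) = Mul(-2, Mul(Mul(Mul(2, 8), Pow(l, -1)), Pow(l, -1))) = Mul(-2, Mul(Mul(16, Pow(l, -1)), Pow(l, -1))) = Mul(-2, Mul(16, Pow(l, -2))) = Mul(-32, Pow(l, -2)))
Add(Function('E')(Add(Add(5, Mul(-11, -3)), Mul(67, Pow(20, -1)))), Add(9786, Mul(-1, 5760))) = Add(Mul(-32, Pow(Add(Add(5, Mul(-11, -3)), Mul(67, Pow(20, -1))), -2)), Add(9786, Mul(-1, 5760))) = Add(Mul(-32, Pow(Add(Add(5, 33), Mul(67, Rational(1, 20))), -2)), Add(9786, -5760)) = Add(Mul(-32, Pow(Add(38, Rational(67, 20)), -2)), 4026) = Add(Mul(-32, Pow(Rational(827, 20), -2)), 4026) = Add(Mul(-32, Rational(400, 683929)), 4026) = Add(Rational(-12800, 683929), 4026) = Rational(2753485354, 683929)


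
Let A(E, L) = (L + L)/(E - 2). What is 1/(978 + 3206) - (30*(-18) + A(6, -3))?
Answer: 2265637/4184 ≈ 541.50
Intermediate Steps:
A(E, L) = 2*L/(-2 + E) (A(E, L) = (2*L)/(-2 + E) = 2*L/(-2 + E))
1/(978 + 3206) - (30*(-18) + A(6, -3)) = 1/(978 + 3206) - (30*(-18) + 2*(-3)/(-2 + 6)) = 1/4184 - (-540 + 2*(-3)/4) = 1/4184 - (-540 + 2*(-3)*(¼)) = 1/4184 - (-540 - 3/2) = 1/4184 - 1*(-1083/2) = 1/4184 + 1083/2 = 2265637/4184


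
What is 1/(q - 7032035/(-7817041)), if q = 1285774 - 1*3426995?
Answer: -7817041/16738005315026 ≈ -4.6702e-7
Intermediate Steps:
q = -2141221 (q = 1285774 - 3426995 = -2141221)
1/(q - 7032035/(-7817041)) = 1/(-2141221 - 7032035/(-7817041)) = 1/(-2141221 - 7032035*(-1/7817041)) = 1/(-2141221 + 7032035/7817041) = 1/(-16738005315026/7817041) = -7817041/16738005315026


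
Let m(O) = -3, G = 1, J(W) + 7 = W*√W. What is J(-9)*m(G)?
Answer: 21 + 81*I ≈ 21.0 + 81.0*I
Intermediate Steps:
J(W) = -7 + W^(3/2) (J(W) = -7 + W*√W = -7 + W^(3/2))
J(-9)*m(G) = (-7 + (-9)^(3/2))*(-3) = (-7 - 27*I)*(-3) = 21 + 81*I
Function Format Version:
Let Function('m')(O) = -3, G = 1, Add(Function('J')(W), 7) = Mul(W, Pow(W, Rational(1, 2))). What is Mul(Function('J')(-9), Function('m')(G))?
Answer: Add(21, Mul(81, I)) ≈ Add(21.000, Mul(81.000, I))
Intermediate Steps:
Function('J')(W) = Add(-7, Pow(W, Rational(3, 2))) (Function('J')(W) = Add(-7, Mul(W, Pow(W, Rational(1, 2)))) = Add(-7, Pow(W, Rational(3, 2))))
Mul(Function('J')(-9), Function('m')(G)) = Mul(Add(-7, Pow(-9, Rational(3, 2))), -3) = Mul(Add(-7, Mul(-27, I)), -3) = Add(21, Mul(81, I))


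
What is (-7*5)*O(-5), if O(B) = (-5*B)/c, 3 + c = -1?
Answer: 875/4 ≈ 218.75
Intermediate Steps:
c = -4 (c = -3 - 1 = -4)
O(B) = 5*B/4 (O(B) = -5*B/(-4) = -5*B*(-¼) = 5*B/4)
(-7*5)*O(-5) = (-7*5)*((5/4)*(-5)) = -35*(-25/4) = 875/4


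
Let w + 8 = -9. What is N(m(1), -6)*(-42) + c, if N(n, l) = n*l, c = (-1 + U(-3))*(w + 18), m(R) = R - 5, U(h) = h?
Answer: -1012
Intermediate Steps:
w = -17 (w = -8 - 9 = -17)
m(R) = -5 + R
c = -4 (c = (-1 - 3)*(-17 + 18) = -4*1 = -4)
N(n, l) = l*n
N(m(1), -6)*(-42) + c = -6*(-5 + 1)*(-42) - 4 = -6*(-4)*(-42) - 4 = 24*(-42) - 4 = -1008 - 4 = -1012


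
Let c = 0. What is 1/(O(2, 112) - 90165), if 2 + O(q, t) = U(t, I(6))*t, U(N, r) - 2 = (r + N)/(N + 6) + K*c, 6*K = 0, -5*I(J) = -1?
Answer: -295/26501769 ≈ -1.1131e-5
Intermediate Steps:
I(J) = ⅕ (I(J) = -⅕*(-1) = ⅕)
K = 0 (K = (⅙)*0 = 0)
U(N, r) = 2 + (N + r)/(6 + N) (U(N, r) = 2 + ((r + N)/(N + 6) + 0*0) = 2 + ((N + r)/(6 + N) + 0) = 2 + (N + r)/(6 + N))
O(q, t) = -2 + t*(61/5 + 3*t)/(6 + t) (O(q, t) = -2 + ((12 + ⅕ + 3*t)/(6 + t))*t = -2 + ((61/5 + 3*t)/(6 + t))*t = -2 + t*(61/5 + 3*t)/(6 + t))
1/(O(2, 112) - 90165) = 1/(3*(-20 + 5*112² + 17*112)/(5*(6 + 112)) - 90165) = 1/((⅗)*(-20 + 5*12544 + 1904)/118 - 90165) = 1/((⅗)*(1/118)*(-20 + 62720 + 1904) - 90165) = 1/((⅗)*(1/118)*64604 - 90165) = 1/(96906/295 - 90165) = 1/(-26501769/295) = -295/26501769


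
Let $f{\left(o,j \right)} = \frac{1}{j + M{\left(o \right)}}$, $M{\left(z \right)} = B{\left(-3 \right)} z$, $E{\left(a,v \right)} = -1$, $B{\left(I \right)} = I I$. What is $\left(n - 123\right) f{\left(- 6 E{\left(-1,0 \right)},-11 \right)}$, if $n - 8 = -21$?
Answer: $- \frac{136}{43} \approx -3.1628$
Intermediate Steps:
$B{\left(I \right)} = I^{2}$
$n = -13$ ($n = 8 - 21 = -13$)
$M{\left(z \right)} = 9 z$ ($M{\left(z \right)} = \left(-3\right)^{2} z = 9 z$)
$f{\left(o,j \right)} = \frac{1}{j + 9 o}$
$\left(n - 123\right) f{\left(- 6 E{\left(-1,0 \right)},-11 \right)} = \frac{-13 - 123}{-11 + 9 \left(\left(-6\right) \left(-1\right)\right)} = - \frac{136}{-11 + 9 \cdot 6} = - \frac{136}{-11 + 54} = - \frac{136}{43}$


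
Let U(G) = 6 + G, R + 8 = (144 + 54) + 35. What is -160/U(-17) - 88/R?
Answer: 35032/2475 ≈ 14.154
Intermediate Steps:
R = 225 (R = -8 + ((144 + 54) + 35) = -8 + (198 + 35) = -8 + 233 = 225)
-160/U(-17) - 88/R = -160/(6 - 17) - 88/225 = -160/(-11) - 88*1/225 = -160*(-1/11) - 88/225 = 160/11 - 88/225 = 35032/2475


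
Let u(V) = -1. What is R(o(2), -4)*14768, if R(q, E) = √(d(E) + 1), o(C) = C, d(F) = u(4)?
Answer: 0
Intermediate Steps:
d(F) = -1
R(q, E) = 0 (R(q, E) = √(-1 + 1) = √0 = 0)
R(o(2), -4)*14768 = 0*14768 = 0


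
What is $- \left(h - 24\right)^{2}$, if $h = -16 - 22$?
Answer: $-3844$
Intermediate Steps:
$h = -38$
$- \left(h - 24\right)^{2} = - \left(-38 - 24\right)^{2} = - \left(-62\right)^{2} = \left(-1\right) 3844 = -3844$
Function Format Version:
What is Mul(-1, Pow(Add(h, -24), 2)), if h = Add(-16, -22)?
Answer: -3844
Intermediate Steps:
h = -38
Mul(-1, Pow(Add(h, -24), 2)) = Mul(-1, Pow(Add(-38, -24), 2)) = Mul(-1, Pow(-62, 2)) = Mul(-1, 3844) = -3844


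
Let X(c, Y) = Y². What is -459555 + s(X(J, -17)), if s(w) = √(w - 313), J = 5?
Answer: -459555 + 2*I*√6 ≈ -4.5956e+5 + 4.899*I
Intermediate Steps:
s(w) = √(-313 + w)
-459555 + s(X(J, -17)) = -459555 + √(-313 + (-17)²) = -459555 + √(-313 + 289) = -459555 + √(-24) = -459555 + 2*I*√6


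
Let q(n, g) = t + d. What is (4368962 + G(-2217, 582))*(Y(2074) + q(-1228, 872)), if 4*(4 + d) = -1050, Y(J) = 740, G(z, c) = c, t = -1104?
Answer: -2754997492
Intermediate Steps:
d = -533/2 (d = -4 + (¼)*(-1050) = -4 - 525/2 = -533/2 ≈ -266.50)
q(n, g) = -2741/2 (q(n, g) = -1104 - 533/2 = -2741/2)
(4368962 + G(-2217, 582))*(Y(2074) + q(-1228, 872)) = (4368962 + 582)*(740 - 2741/2) = 4369544*(-1261/2) = -2754997492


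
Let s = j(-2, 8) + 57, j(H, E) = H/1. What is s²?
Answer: 3025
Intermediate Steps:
j(H, E) = H (j(H, E) = H*1 = H)
s = 55 (s = -2 + 57 = 55)
s² = 55² = 3025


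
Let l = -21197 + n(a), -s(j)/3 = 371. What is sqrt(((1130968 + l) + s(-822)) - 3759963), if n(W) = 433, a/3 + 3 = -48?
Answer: 2*I*sqrt(662718) ≈ 1628.2*I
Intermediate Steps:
a = -153 (a = -9 + 3*(-48) = -9 - 144 = -153)
s(j) = -1113 (s(j) = -3*371 = -1113)
l = -20764 (l = -21197 + 433 = -20764)
sqrt(((1130968 + l) + s(-822)) - 3759963) = sqrt(((1130968 - 20764) - 1113) - 3759963) = sqrt((1110204 - 1113) - 3759963) = sqrt(1109091 - 3759963) = sqrt(-2650872) = 2*I*sqrt(662718)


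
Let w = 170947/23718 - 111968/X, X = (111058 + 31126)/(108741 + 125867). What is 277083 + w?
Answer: 38924812054369/421540014 ≈ 92340.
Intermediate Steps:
X = 17773/29326 (X = 142184/234608 = 142184*(1/234608) = 17773/29326 ≈ 0.60605)
w = -77876759644793/421540014 (w = 170947/23718 - 111968/17773/29326 = 170947*(1/23718) - 111968*29326/17773 = 170947/23718 - 3283573568/17773 = -77876759644793/421540014 ≈ -1.8474e+5)
277083 + w = 277083 - 77876759644793/421540014 = 38924812054369/421540014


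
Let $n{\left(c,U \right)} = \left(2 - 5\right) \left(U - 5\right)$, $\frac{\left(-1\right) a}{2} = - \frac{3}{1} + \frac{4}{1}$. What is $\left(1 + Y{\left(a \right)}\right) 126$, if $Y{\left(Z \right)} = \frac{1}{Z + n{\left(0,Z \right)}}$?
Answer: $\frac{2520}{19} \approx 132.63$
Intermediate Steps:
$a = -2$ ($a = - 2 \left(- \frac{3}{1} + \frac{4}{1}\right) = - 2 \left(\left(-3\right) 1 + 4 \cdot 1\right) = - 2 \left(-3 + 4\right) = \left(-2\right) 1 = -2$)
$n{\left(c,U \right)} = 15 - 3 U$ ($n{\left(c,U \right)} = - 3 \left(-5 + U\right) = 15 - 3 U$)
$Y{\left(Z \right)} = \frac{1}{15 - 2 Z}$ ($Y{\left(Z \right)} = \frac{1}{Z - \left(-15 + 3 Z\right)} = \frac{1}{15 - 2 Z}$)
$\left(1 + Y{\left(a \right)}\right) 126 = \left(1 - \frac{1}{-15 + 2 \left(-2\right)}\right) 126 = \left(1 - \frac{1}{-15 - 4}\right) 126 = \left(1 - \frac{1}{-19}\right) 126 = \left(1 - - \frac{1}{19}\right) 126 = \left(1 + \frac{1}{19}\right) 126 = \frac{20}{19} \cdot 126 = \frac{2520}{19}$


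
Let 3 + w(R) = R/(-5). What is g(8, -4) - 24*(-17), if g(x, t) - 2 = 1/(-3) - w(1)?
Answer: 6193/15 ≈ 412.87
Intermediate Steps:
w(R) = -3 - R/5 (w(R) = -3 + R/(-5) = -3 + R*(-⅕) = -3 - R/5)
g(x, t) = 73/15 (g(x, t) = 2 + (1/(-3) - (-3 - ⅕*1)) = 2 + (1*(-⅓) - (-3 - ⅕)) = 2 + (-⅓ - 1*(-16/5)) = 2 + (-⅓ + 16/5) = 2 + 43/15 = 73/15)
g(8, -4) - 24*(-17) = 73/15 - 24*(-17) = 73/15 + 408 = 6193/15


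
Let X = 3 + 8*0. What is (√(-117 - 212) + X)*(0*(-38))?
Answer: 0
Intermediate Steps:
X = 3 (X = 3 + 0 = 3)
(√(-117 - 212) + X)*(0*(-38)) = (√(-117 - 212) + 3)*(0*(-38)) = (√(-329) + 3)*0 = (I*√329 + 3)*0 = (3 + I*√329)*0 = 0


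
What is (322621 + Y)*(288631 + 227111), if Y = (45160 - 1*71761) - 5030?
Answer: 150075764580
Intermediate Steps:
Y = -31631 (Y = (45160 - 71761) - 5030 = -26601 - 5030 = -31631)
(322621 + Y)*(288631 + 227111) = (322621 - 31631)*(288631 + 227111) = 290990*515742 = 150075764580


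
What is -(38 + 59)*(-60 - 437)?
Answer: 48209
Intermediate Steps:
-(38 + 59)*(-60 - 437) = -97*(-497) = -1*(-48209) = 48209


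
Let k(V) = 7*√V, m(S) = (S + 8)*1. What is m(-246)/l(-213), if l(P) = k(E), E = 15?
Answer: -34*√15/15 ≈ -8.7788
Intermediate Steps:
m(S) = 8 + S (m(S) = (8 + S)*1 = 8 + S)
l(P) = 7*√15
m(-246)/l(-213) = (8 - 246)/((7*√15)) = -34*√15/15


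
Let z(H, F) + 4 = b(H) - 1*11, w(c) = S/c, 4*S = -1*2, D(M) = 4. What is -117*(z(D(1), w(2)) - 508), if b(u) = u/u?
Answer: 61074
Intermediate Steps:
b(u) = 1
S = -½ (S = (-1*2)/4 = (¼)*(-2) = -½ ≈ -0.50000)
w(c) = -1/(2*c)
z(H, F) = -14 (z(H, F) = -4 + (1 - 1*11) = -4 + (1 - 11) = -4 - 10 = -14)
-117*(z(D(1), w(2)) - 508) = -117*(-14 - 508) = -117*(-522) = 61074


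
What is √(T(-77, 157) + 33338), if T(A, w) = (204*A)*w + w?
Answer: I*√2432661 ≈ 1559.7*I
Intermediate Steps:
T(A, w) = w + 204*A*w (T(A, w) = 204*A*w + w = w + 204*A*w)
√(T(-77, 157) + 33338) = √(157*(1 + 204*(-77)) + 33338) = √(157*(1 - 15708) + 33338) = √(157*(-15707) + 33338) = √(-2465999 + 33338) = √(-2432661) = I*√2432661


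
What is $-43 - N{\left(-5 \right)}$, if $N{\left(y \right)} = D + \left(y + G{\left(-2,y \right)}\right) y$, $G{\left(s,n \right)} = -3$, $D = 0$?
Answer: $-83$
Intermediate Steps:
$N{\left(y \right)} = y \left(-3 + y\right)$ ($N{\left(y \right)} = 0 + \left(y - 3\right) y = 0 + \left(-3 + y\right) y = 0 + y \left(-3 + y\right) = y \left(-3 + y\right)$)
$-43 - N{\left(-5 \right)} = -43 - - 5 \left(-3 - 5\right) = -43 - \left(-5\right) \left(-8\right) = -43 - 40 = -83$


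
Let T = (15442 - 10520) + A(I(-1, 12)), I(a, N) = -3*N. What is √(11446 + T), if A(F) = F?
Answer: 2*√4083 ≈ 127.80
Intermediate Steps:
T = 4886 (T = (15442 - 10520) - 3*12 = 4922 - 36 = 4886)
√(11446 + T) = √(11446 + 4886) = √16332 = 2*√4083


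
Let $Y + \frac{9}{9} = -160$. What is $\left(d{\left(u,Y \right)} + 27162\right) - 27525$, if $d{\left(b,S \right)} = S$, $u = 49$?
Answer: $-524$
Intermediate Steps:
$Y = -161$ ($Y = -1 - 160 = -161$)
$\left(d{\left(u,Y \right)} + 27162\right) - 27525 = \left(-161 + 27162\right) - 27525 = 27001 - 27525 = -524$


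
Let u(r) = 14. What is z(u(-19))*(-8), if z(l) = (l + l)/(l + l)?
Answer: -8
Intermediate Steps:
z(l) = 1 (z(l) = (2*l)/((2*l)) = (2*l)*(1/(2*l)) = 1)
z(u(-19))*(-8) = 1*(-8) = -8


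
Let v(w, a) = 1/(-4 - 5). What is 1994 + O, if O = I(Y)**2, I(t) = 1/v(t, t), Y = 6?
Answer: 2075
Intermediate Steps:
v(w, a) = -1/9 (v(w, a) = 1/(-9) = -1/9)
I(t) = -9 (I(t) = 1/(-1/9) = -9)
O = 81 (O = (-9)**2 = 81)
1994 + O = 1994 + 81 = 2075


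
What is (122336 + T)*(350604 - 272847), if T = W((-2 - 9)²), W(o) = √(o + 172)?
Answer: 9512480352 + 77757*√293 ≈ 9.5138e+9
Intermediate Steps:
W(o) = √(172 + o)
T = √293 (T = √(172 + (-2 - 9)²) = √(172 + (-11)²) = √(172 + 121) = √293 ≈ 17.117)
(122336 + T)*(350604 - 272847) = (122336 + √293)*(350604 - 272847) = (122336 + √293)*77757 = 9512480352 + 77757*√293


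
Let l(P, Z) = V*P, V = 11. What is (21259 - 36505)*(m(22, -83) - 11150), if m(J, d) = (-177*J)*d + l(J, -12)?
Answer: -4761234324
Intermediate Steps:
l(P, Z) = 11*P
m(J, d) = 11*J - 177*J*d (m(J, d) = (-177*J)*d + 11*J = -177*J*d + 11*J = 11*J - 177*J*d)
(21259 - 36505)*(m(22, -83) - 11150) = (21259 - 36505)*(22*(11 - 177*(-83)) - 11150) = -15246*(22*(11 + 14691) - 11150) = -15246*(22*14702 - 11150) = -15246*(323444 - 11150) = -15246*312294 = -4761234324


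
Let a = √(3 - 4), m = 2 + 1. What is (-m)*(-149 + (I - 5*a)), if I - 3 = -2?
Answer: 444 + 15*I ≈ 444.0 + 15.0*I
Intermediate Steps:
I = 1 (I = 3 - 2 = 1)
m = 3
a = I (a = √(-1) = I ≈ 1.0*I)
(-m)*(-149 + (I - 5*a)) = (-1*3)*(-149 + (1 - 5*I)) = -3*(-148 - 5*I) = 444 + 15*I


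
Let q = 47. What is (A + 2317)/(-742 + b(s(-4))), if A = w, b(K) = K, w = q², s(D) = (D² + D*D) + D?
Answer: -2263/357 ≈ -6.3389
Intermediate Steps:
s(D) = D + 2*D² (s(D) = (D² + D²) + D = 2*D² + D = D + 2*D²)
w = 2209 (w = 47² = 2209)
A = 2209
(A + 2317)/(-742 + b(s(-4))) = (2209 + 2317)/(-742 - 4*(1 + 2*(-4))) = 4526/(-742 - 4*(1 - 8)) = 4526/(-742 - 4*(-7)) = 4526/(-742 + 28) = 4526/(-714) = 4526*(-1/714) = -2263/357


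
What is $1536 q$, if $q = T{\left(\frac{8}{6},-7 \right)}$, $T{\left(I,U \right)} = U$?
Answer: $-10752$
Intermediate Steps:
$q = -7$
$1536 q = 1536 \left(-7\right) = -10752$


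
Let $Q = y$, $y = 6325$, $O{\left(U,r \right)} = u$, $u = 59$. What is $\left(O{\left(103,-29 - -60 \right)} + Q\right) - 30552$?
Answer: $-24168$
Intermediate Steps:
$O{\left(U,r \right)} = 59$
$Q = 6325$
$\left(O{\left(103,-29 - -60 \right)} + Q\right) - 30552 = \left(59 + 6325\right) - 30552 = 6384 - 30552 = -24168$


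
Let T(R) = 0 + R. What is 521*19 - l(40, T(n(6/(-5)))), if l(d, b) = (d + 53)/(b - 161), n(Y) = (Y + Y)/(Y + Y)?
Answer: 1583933/160 ≈ 9899.6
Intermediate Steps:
n(Y) = 1 (n(Y) = (2*Y)/((2*Y)) = (2*Y)*(1/(2*Y)) = 1)
T(R) = R
l(d, b) = (53 + d)/(-161 + b)
521*19 - l(40, T(n(6/(-5)))) = 521*19 - (53 + 40)/(-161 + 1) = 9899 - 93/(-160) = 9899 - (-1)*93/160 = 9899 - 1*(-93/160) = 9899 + 93/160 = 1583933/160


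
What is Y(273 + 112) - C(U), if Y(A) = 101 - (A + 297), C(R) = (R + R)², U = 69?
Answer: -19625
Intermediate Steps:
C(R) = 4*R² (C(R) = (2*R)² = 4*R²)
Y(A) = -196 - A (Y(A) = 101 - (297 + A) = 101 + (-297 - A) = -196 - A)
Y(273 + 112) - C(U) = (-196 - (273 + 112)) - 4*69² = (-196 - 1*385) - 4*4761 = (-196 - 385) - 1*19044 = -581 - 19044 = -19625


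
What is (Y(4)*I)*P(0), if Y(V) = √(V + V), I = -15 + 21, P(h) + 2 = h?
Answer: -24*√2 ≈ -33.941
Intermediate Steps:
P(h) = -2 + h
I = 6
Y(V) = √2*√V (Y(V) = √(2*V) = √2*√V)
(Y(4)*I)*P(0) = ((√2*√4)*6)*(-2 + 0) = ((√2*2)*6)*(-2) = ((2*√2)*6)*(-2) = (12*√2)*(-2) = -24*√2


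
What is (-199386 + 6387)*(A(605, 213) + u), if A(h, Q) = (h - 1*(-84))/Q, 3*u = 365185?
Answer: -1668079034392/71 ≈ -2.3494e+10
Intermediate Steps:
u = 365185/3 (u = (⅓)*365185 = 365185/3 ≈ 1.2173e+5)
A(h, Q) = (84 + h)/Q (A(h, Q) = (h + 84)/Q = (84 + h)/Q)
(-199386 + 6387)*(A(605, 213) + u) = (-199386 + 6387)*((84 + 605)/213 + 365185/3) = -192999*((1/213)*689 + 365185/3) = -192999*(689/213 + 365185/3) = -192999*25928824/213 = -1668079034392/71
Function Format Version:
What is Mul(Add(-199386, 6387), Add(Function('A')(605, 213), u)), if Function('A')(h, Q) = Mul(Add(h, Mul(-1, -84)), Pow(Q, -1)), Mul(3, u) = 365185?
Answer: Rational(-1668079034392, 71) ≈ -2.3494e+10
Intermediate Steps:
u = Rational(365185, 3) (u = Mul(Rational(1, 3), 365185) = Rational(365185, 3) ≈ 1.2173e+5)
Function('A')(h, Q) = Mul(Pow(Q, -1), Add(84, h)) (Function('A')(h, Q) = Mul(Add(h, 84), Pow(Q, -1)) = Mul(Add(84, h), Pow(Q, -1)) = Mul(Pow(Q, -1), Add(84, h)))
Mul(Add(-199386, 6387), Add(Function('A')(605, 213), u)) = Mul(Add(-199386, 6387), Add(Mul(Pow(213, -1), Add(84, 605)), Rational(365185, 3))) = Mul(-192999, Add(Mul(Rational(1, 213), 689), Rational(365185, 3))) = Mul(-192999, Add(Rational(689, 213), Rational(365185, 3))) = Mul(-192999, Rational(25928824, 213)) = Rational(-1668079034392, 71)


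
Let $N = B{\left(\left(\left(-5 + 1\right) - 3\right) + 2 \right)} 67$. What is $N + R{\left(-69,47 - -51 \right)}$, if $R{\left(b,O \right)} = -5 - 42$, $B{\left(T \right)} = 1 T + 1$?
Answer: $-315$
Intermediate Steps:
$B{\left(T \right)} = 1 + T$ ($B{\left(T \right)} = T + 1 = 1 + T$)
$R{\left(b,O \right)} = -47$ ($R{\left(b,O \right)} = -5 - 42 = -47$)
$N = -268$ ($N = \left(1 + \left(\left(\left(-5 + 1\right) - 3\right) + 2\right)\right) 67 = \left(1 + \left(\left(-4 - 3\right) + 2\right)\right) 67 = \left(1 + \left(-7 + 2\right)\right) 67 = \left(1 - 5\right) 67 = \left(-4\right) 67 = -268$)
$N + R{\left(-69,47 - -51 \right)} = -268 - 47 = -315$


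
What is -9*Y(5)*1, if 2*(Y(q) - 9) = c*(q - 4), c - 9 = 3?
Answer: -135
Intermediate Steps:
c = 12 (c = 9 + 3 = 12)
Y(q) = -15 + 6*q (Y(q) = 9 + (12*(q - 4))/2 = 9 + (12*(-4 + q))/2 = 9 + (-48 + 12*q)/2 = 9 + (-24 + 6*q) = -15 + 6*q)
-9*Y(5)*1 = -9*(-15 + 6*5)*1 = -9*(-15 + 30)*1 = -9*15*1 = -135*1 = -135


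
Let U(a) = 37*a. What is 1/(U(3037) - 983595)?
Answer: -1/871226 ≈ -1.1478e-6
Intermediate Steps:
1/(U(3037) - 983595) = 1/(37*3037 - 983595) = 1/(112369 - 983595) = 1/(-871226) = -1/871226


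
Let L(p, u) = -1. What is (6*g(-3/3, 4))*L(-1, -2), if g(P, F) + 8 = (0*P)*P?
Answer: 48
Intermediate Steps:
g(P, F) = -8 (g(P, F) = -8 + (0*P)*P = -8 + 0*P = -8 + 0 = -8)
(6*g(-3/3, 4))*L(-1, -2) = (6*(-8))*(-1) = -48*(-1) = 48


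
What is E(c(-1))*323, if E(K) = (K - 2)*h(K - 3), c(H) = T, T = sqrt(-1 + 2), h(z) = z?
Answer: 646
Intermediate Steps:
T = 1 (T = sqrt(1) = 1)
c(H) = 1
E(K) = (-3 + K)*(-2 + K) (E(K) = (K - 2)*(K - 3) = (-2 + K)*(-3 + K) = (-3 + K)*(-2 + K))
E(c(-1))*323 = ((-3 + 1)*(-2 + 1))*323 = -2*(-1)*323 = 2*323 = 646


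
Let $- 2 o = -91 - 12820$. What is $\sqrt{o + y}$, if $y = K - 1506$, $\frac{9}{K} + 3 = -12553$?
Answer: $\frac{\sqrt{195076020907}}{6278} \approx 70.353$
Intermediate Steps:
$K = - \frac{9}{12556}$ ($K = \frac{9}{-3 - 12553} = \frac{9}{-12556} = 9 \left(- \frac{1}{12556}\right) = - \frac{9}{12556} \approx -0.00071679$)
$o = \frac{12911}{2}$ ($o = - \frac{-91 - 12820}{2} = \left(- \frac{1}{2}\right) \left(-12911\right) = \frac{12911}{2} \approx 6455.5$)
$y = - \frac{18909345}{12556}$ ($y = - \frac{9}{12556} - 1506 = - \frac{18909345}{12556} \approx -1506.0$)
$\sqrt{o + y} = \sqrt{\frac{12911}{2} - \frac{18909345}{12556}} = \sqrt{\frac{62145913}{12556}} = \frac{\sqrt{195076020907}}{6278}$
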